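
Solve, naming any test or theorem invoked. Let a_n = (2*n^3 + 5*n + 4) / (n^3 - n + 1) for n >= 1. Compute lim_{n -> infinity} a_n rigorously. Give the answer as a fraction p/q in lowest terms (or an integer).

Divide numerator and denominator by n^3, the highest power:
numerator / n^3 = 2 + 5/n^2 + 4/n^3
denominator / n^3 = 1 - 1/n^2 + n^(-3)
As n -> infinity, all terms of the form c/n^k (k >= 1) tend to 0.
So numerator / n^3 -> 2 and denominator / n^3 -> 1.
Therefore lim a_n = 2.

2


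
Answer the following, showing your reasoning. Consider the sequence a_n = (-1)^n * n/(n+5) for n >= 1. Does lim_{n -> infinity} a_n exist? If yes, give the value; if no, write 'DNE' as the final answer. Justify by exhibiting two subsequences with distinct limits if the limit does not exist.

Examine the behaviour of a_n along subsequences.
a_{2k} = 2k/(2k+5) -> 1. a_{2k+1} = -(2k+1)/(2k+6) -> -1.
Since these two subsequential limits are 1 and -1, distinct, the full sequence cannot converge (a convergent sequence has all subsequences tending to the same limit). So lim a_n does not exist.

DNE


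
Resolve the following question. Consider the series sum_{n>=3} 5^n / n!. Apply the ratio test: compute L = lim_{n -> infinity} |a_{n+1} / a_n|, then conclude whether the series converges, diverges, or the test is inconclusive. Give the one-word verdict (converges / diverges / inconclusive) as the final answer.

Let a_n denote the general term. Form the ratio a_{n+1}/a_n and simplify:
a_{n+1}/a_n = 5/(n + 1)
Take the limit as n -> infinity: L = 0.
Since L = 0 < 1, the ratio test implies the series converges.

converges


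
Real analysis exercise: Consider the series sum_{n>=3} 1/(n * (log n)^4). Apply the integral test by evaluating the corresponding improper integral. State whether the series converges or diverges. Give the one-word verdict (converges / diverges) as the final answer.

Let f(x) = 1/(x*log(x)^4). Then f is positive, continuous, and decreasing on [3, infinity), so the integral test applies.
Compute the improper integral int_{3}^infinity f(x) dx:
  antiderivative F(x) = -1/(3*log(x)^3).
  F(x) -> 0 as x -> infinity.  int = 0 - F(3) = 1/(3*log(3)^3) < infinity. By the integral test, the series converges.

converges


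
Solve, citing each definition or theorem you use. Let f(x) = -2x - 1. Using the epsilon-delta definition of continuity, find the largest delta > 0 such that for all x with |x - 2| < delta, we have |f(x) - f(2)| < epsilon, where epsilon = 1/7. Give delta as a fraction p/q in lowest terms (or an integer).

We compute f(2) = -2*(2) - 1 = -5.
|f(x) - f(2)| = |-2x - 1 - (-5)| = |-2(x - 2)| = 2|x - 2|.
We need 2|x - 2| < 1/7, i.e. |x - 2| < 1/7 / 2 = 1/14.
So any delta <= 1/14 works. Conversely, if delta > 1/14, then x = 2 + 1/14 satisfies |x - 2| = 1/14 < delta but |f(x) - f(2)| = 2 * 1/14 = 1/7, which is not < 1/7; so no larger delta works.
Hence the largest such delta is 1/14.

1/14


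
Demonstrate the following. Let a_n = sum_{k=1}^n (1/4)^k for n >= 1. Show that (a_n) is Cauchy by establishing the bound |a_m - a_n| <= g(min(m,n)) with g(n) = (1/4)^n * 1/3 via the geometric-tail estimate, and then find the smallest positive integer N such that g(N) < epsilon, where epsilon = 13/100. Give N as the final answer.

For m > n >= 1: |a_m - a_n| = sum_{k=n+1}^m (1/4)^k < sum_{k=n+1}^infinity (1/4)^k = (1/4)^(n+1) / (1 - 1/4) = (1/4)^n * (1/4) * (4/3) = (1/4)^n * 1/3.
So g(n) = (1/4)^n / 3. Since g(n) -> 0, (a_n) is Cauchy.
Now solve g(N) < 13/100: (1/4)^N / 3 < 13/100 <=> 4^N > 1 / (3 * 13/100) = 100/39.
Check powers of 4: 4^0 = 1 <= 100/39, 4^1 = 4 > 100/39.
So the smallest such N is 1. Check: g(1) = 1/(3 * 4) = 1/12 < 13/100.

1


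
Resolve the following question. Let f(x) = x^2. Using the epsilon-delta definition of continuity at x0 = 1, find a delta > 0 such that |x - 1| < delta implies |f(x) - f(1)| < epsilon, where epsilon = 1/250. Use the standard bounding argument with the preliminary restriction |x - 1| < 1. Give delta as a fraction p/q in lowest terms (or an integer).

Factor: |x^2 - (1)^2| = |x - 1| * |x + 1|.
Impose |x - 1| < 1 first. Then |x + 1| = |(x - 1) + 2*(1)| <= |x - 1| + 2*|1| < 1 + 2 = 3.
So |x^2 - (1)^2| < delta * 3.
We need delta * 3 <= 1/250, i.e. delta <= 1/250/3 = 1/750.
Since 1/750 < 1, this is tighter than 1; take delta = 1/750.
So delta = 1/750 works.

1/750


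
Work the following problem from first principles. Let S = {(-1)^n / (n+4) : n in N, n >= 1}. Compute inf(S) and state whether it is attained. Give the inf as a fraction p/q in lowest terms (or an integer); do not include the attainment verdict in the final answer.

Analysis:
- Values: -1/5, 1/6, -1/7, 1/8, -1/9, ...
- Positive terms (even n): 1/(2+4), 1/(4+4), ... decreasing -> max = 1/6 (n=2).
- Negative terms (odd n): -1/(1+4), -1/(3+4), ... increasing -> min = -1/5 (n=1).
- So sup = 1/6 (attained at n=2); inf = -1/5 (attained at n=1).
Conclusion: inf(S) = -1/5, attained in S.

-1/5


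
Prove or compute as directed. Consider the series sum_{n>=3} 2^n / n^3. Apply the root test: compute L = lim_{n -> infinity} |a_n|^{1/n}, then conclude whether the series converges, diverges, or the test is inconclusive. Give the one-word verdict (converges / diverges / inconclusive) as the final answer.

Let a_n denote the general term. Form |a_n|^(1/n) and simplify:
|a_n|^(1/n) = 2/n^(3/n)
Take the limit as n -> infinity: L = 2.
Since L = 2 > 1, the root test implies divergence.

diverges


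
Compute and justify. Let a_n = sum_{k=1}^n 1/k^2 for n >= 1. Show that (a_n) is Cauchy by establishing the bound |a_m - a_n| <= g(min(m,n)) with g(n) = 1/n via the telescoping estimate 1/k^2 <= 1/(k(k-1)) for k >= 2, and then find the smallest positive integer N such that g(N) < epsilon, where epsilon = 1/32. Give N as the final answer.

For m > n >= 1: |a_m - a_n| = sum_{k=n+1}^m 1/k^2.
Use 1/k^2 <= 1/(k(k-1)) = 1/(k-1) - 1/k for k >= 2:
sum_{k=n+1}^m 1/k^2 <= sum_{k=n+1}^m (1/(k-1) - 1/k) = 1/n - 1/m <= 1/n.
By symmetry the same bound holds with n,m swapped, so |a_m - a_n| <= 1/min(m,n) = g(min(m,n)). Since g(n) -> 0, (a_n) is Cauchy.
Now solve g(N) < 1/32: 1/N < 1/32 <=> N > 1/(1/32) = 32.
The smallest integer strictly greater than 32 is N = 33.
Check: g(33) = 1/33 < 1/32; g(32) = 1/32 >= 1/32. So N = 33.

33


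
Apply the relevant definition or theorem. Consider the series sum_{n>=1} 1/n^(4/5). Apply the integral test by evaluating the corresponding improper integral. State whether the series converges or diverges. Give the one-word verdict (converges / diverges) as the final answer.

Let f(x) = x^(-4/5). Then f is positive, continuous, and decreasing on [1, infinity), so the integral test applies.
Compute the improper integral int_{1}^infinity f(x) dx:
  antiderivative F(x) = 5*x^(1/5).
  As x -> infinity, F(x) -> infinity (since p = 4/5 < 1).
  So the integral diverges. By the integral test, the series diverges.

diverges


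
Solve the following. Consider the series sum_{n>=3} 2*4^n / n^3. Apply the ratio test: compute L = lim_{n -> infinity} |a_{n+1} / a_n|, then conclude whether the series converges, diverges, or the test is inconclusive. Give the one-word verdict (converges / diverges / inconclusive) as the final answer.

Let a_n denote the general term. Form the ratio a_{n+1}/a_n and simplify:
a_{n+1}/a_n = 4*n^3/(n + 1)^3
Take the limit as n -> infinity: L = 4.
Since L = 4 > 1 (or L = infinity), the ratio test implies the series diverges.

diverges


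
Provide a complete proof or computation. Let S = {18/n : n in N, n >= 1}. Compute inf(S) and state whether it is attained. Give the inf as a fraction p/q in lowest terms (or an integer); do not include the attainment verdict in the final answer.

Analysis:
- Values: 18, 9, 6, 9/2, ... strictly decreasing.
- The maximum is 18 (n=1); sup = 18 (attained).
- The set is bounded below by 0; 18/n -> 0 so 0 is the greatest lower bound.
- 0 is not in the set, so inf = 0 is not attained.
Conclusion: inf(S) = 0, not attained in S.

0


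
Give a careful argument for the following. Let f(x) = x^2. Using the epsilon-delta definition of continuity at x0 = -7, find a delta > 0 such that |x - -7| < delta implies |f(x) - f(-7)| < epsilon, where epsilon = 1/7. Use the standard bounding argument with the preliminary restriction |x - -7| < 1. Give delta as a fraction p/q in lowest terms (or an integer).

Factor: |x^2 - (-7)^2| = |x - -7| * |x + -7|.
Impose |x - -7| < 1 first. Then |x + -7| = |(x - -7) + 2*(-7)| <= |x - -7| + 2*|-7| < 1 + 14 = 15.
So |x^2 - (-7)^2| < delta * 15.
We need delta * 15 <= 1/7, i.e. delta <= 1/7/15 = 1/105.
Since 1/105 < 1, this is tighter than 1; take delta = 1/105.
So delta = 1/105 works.

1/105


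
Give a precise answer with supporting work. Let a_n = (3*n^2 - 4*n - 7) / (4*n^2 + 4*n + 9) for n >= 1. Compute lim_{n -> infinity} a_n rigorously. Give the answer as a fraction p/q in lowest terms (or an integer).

Divide numerator and denominator by n^2, the highest power:
numerator / n^2 = 3 - 4/n - 7/n^2
denominator / n^2 = 4 + 4/n + 9/n^2
As n -> infinity, all terms of the form c/n^k (k >= 1) tend to 0.
So numerator / n^2 -> 3 and denominator / n^2 -> 4.
Therefore lim a_n = 3/4.

3/4


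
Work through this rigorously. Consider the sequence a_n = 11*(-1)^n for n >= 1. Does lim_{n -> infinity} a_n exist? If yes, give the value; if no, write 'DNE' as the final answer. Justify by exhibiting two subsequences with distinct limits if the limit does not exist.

Examine the behaviour of a_n along subsequences.
Even-n subsequence a_{2k} = 11 -> 11. Odd-n subsequence a_{2k+1} = -11 -> -11.
Since these two subsequential limits are 11 and -11, distinct, the full sequence cannot converge (a convergent sequence has all subsequences tending to the same limit). So lim a_n does not exist.

DNE


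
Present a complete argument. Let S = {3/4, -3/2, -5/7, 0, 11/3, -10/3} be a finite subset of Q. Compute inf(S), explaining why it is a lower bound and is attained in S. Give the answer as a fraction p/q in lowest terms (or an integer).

S is finite, so inf(S) = min(S).
Sorted increasing:
-10/3, -3/2, -5/7, 0, 3/4, 11/3
The extremum is -10/3.
For every x in S, x >= -10/3. And -10/3 is in S, so it is attained.
Therefore inf(S) = -10/3.

-10/3


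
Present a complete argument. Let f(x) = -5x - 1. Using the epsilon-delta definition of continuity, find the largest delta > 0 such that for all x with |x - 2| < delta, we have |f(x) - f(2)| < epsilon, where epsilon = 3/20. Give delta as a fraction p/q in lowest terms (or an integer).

We compute f(2) = -5*(2) - 1 = -11.
|f(x) - f(2)| = |-5x - 1 - (-11)| = |-5(x - 2)| = 5|x - 2|.
We need 5|x - 2| < 3/20, i.e. |x - 2| < 3/20 / 5 = 3/100.
So any delta <= 3/100 works. Conversely, if delta > 3/100, then x = 2 + 3/100 satisfies |x - 2| = 3/100 < delta but |f(x) - f(2)| = 5 * 3/100 = 3/20, which is not < 3/20; so no larger delta works.
Hence the largest such delta is 3/100.

3/100


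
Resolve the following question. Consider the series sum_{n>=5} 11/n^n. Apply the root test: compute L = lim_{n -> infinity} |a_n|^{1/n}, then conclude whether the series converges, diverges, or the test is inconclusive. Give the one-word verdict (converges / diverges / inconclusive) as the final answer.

Let a_n denote the general term. Form |a_n|^(1/n) and simplify:
|a_n|^(1/n) = 11^(1/n)/n
Take the limit as n -> infinity: L = 0.
Since L = 0 < 1, the root test implies convergence.

converges


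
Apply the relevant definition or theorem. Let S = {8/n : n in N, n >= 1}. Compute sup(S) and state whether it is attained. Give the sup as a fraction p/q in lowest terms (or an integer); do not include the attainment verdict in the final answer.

Analysis:
- Values: 8, 4, 8/3, 2, ... strictly decreasing.
- The maximum is 8 (n=1); sup = 8 (attained).
- The set is bounded below by 0; 8/n -> 0 so 0 is the greatest lower bound.
- 0 is not in the set, so inf = 0 is not attained.
Conclusion: sup(S) = 8, attained in S.

8


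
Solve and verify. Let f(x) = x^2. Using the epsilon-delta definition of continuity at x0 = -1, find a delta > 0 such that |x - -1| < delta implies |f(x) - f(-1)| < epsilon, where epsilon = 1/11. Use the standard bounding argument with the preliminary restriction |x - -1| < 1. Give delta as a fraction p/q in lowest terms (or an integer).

Factor: |x^2 - (-1)^2| = |x - -1| * |x + -1|.
Impose |x - -1| < 1 first. Then |x + -1| = |(x - -1) + 2*(-1)| <= |x - -1| + 2*|-1| < 1 + 2 = 3.
So |x^2 - (-1)^2| < delta * 3.
We need delta * 3 <= 1/11, i.e. delta <= 1/11/3 = 1/33.
Since 1/33 < 1, this is tighter than 1; take delta = 1/33.
So delta = 1/33 works.

1/33


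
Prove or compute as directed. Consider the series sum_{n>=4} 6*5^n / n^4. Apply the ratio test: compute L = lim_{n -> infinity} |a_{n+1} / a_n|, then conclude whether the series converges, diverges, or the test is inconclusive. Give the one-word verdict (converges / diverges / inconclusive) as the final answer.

Let a_n denote the general term. Form the ratio a_{n+1}/a_n and simplify:
a_{n+1}/a_n = 5*n^4/(n + 1)^4
Take the limit as n -> infinity: L = 5.
Since L = 5 > 1 (or L = infinity), the ratio test implies the series diverges.

diverges


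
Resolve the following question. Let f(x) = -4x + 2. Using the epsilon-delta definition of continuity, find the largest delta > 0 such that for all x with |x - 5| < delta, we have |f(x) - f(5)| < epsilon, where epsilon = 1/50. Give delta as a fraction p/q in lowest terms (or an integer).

We compute f(5) = -4*(5) + 2 = -18.
|f(x) - f(5)| = |-4x + 2 - (-18)| = |-4(x - 5)| = 4|x - 5|.
We need 4|x - 5| < 1/50, i.e. |x - 5| < 1/50 / 4 = 1/200.
So any delta <= 1/200 works. Conversely, if delta > 1/200, then x = 5 + 1/200 satisfies |x - 5| = 1/200 < delta but |f(x) - f(5)| = 4 * 1/200 = 1/50, which is not < 1/50; so no larger delta works.
Hence the largest such delta is 1/200.

1/200


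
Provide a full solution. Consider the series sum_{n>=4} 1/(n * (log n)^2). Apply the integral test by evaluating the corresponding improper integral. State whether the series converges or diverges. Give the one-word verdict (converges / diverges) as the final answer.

Let f(x) = 1/(x*log(x)^2). Then f is positive, continuous, and decreasing on [4, infinity), so the integral test applies.
Compute the improper integral int_{4}^infinity f(x) dx:
  antiderivative F(x) = -1/log(x).
  F(x) -> 0 as x -> infinity.  int = 0 - F(4) = 1/log(4) < infinity. By the integral test, the series converges.

converges


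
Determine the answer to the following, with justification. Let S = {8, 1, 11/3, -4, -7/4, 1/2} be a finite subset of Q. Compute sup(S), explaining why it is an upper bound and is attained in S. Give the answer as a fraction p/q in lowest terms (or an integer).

S is finite, so sup(S) = max(S).
Sorted decreasing:
8, 11/3, 1, 1/2, -7/4, -4
The extremum is 8.
For every x in S, x <= 8. And 8 is in S, so it is attained.
Therefore sup(S) = 8.

8


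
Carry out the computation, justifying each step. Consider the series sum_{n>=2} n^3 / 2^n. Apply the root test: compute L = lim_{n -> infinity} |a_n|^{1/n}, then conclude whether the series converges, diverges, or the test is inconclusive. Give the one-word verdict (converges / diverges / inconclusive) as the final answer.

Let a_n denote the general term. Form |a_n|^(1/n) and simplify:
|a_n|^(1/n) = n^(3/n)/2
Take the limit as n -> infinity: L = 1/2.
Since L = 1/2 < 1, the root test implies convergence.

converges


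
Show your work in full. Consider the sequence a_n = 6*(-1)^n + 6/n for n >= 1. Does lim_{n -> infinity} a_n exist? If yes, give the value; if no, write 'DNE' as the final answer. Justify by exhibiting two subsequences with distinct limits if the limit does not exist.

Examine the behaviour of a_n along subsequences.
a_{2k} = 6 + 6/(2k) -> 6. a_{2k+1} = -6 + 6/(2k+1) -> -6.
Since these two subsequential limits are 6 and -6, distinct, the full sequence cannot converge (a convergent sequence has all subsequences tending to the same limit). So lim a_n does not exist.

DNE


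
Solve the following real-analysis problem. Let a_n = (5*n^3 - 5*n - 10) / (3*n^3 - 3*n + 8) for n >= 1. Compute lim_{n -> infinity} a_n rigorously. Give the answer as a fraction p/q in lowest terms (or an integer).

Divide numerator and denominator by n^3, the highest power:
numerator / n^3 = 5 - 5/n^2 - 10/n^3
denominator / n^3 = 3 - 3/n^2 + 8/n^3
As n -> infinity, all terms of the form c/n^k (k >= 1) tend to 0.
So numerator / n^3 -> 5 and denominator / n^3 -> 3.
Therefore lim a_n = 5/3.

5/3


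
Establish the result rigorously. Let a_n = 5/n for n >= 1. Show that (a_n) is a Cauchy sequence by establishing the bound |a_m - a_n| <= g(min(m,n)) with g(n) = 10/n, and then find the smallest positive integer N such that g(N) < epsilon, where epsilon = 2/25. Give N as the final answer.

For any m, n >= 1, by the triangle inequality:
|a_m - a_n| = |5/m - 5/n| <= 5*1/m + 5*1/n <= 10/min(m,n).
So g(n) = 10/n bounds the Cauchy difference. Since g(n) -> 0, (a_n) is Cauchy.
Now solve g(N) < 2/25: 10/N < 2/25 <=> N > 10 / (2/25) = 125.
The smallest integer strictly greater than 125 is N = 126.
Check: g(126) = 10/126 = 5/63 < 2/25; g(125) = 2/25 >= 2/25. So N = 126.

126


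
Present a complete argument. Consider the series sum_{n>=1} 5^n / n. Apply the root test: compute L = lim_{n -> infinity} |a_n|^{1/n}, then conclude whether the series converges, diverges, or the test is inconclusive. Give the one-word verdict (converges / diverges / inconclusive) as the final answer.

Let a_n denote the general term. Form |a_n|^(1/n) and simplify:
|a_n|^(1/n) = 5/n^(1/n)
Take the limit as n -> infinity: L = 5.
Since L = 5 > 1, the root test implies divergence.

diverges


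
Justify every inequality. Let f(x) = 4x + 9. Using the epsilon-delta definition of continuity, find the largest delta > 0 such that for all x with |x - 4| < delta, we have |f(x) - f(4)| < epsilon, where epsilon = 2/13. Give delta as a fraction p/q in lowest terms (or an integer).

We compute f(4) = 4*(4) + 9 = 25.
|f(x) - f(4)| = |4x + 9 - (25)| = |4(x - 4)| = 4|x - 4|.
We need 4|x - 4| < 2/13, i.e. |x - 4| < 2/13 / 4 = 1/26.
So any delta <= 1/26 works. Conversely, if delta > 1/26, then x = 4 + 1/26 satisfies |x - 4| = 1/26 < delta but |f(x) - f(4)| = 4 * 1/26 = 2/13, which is not < 2/13; so no larger delta works.
Hence the largest such delta is 1/26.

1/26


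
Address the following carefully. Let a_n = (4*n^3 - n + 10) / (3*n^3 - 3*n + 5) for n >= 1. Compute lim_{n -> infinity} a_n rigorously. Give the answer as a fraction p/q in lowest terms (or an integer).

Divide numerator and denominator by n^3, the highest power:
numerator / n^3 = 4 - 1/n^2 + 10/n^3
denominator / n^3 = 3 - 3/n^2 + 5/n^3
As n -> infinity, all terms of the form c/n^k (k >= 1) tend to 0.
So numerator / n^3 -> 4 and denominator / n^3 -> 3.
Therefore lim a_n = 4/3.

4/3


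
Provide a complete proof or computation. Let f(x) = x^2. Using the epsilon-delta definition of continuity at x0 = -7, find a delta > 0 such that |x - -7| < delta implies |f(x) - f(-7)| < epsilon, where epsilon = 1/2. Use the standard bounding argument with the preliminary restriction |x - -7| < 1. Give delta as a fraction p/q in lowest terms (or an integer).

Factor: |x^2 - (-7)^2| = |x - -7| * |x + -7|.
Impose |x - -7| < 1 first. Then |x + -7| = |(x - -7) + 2*(-7)| <= |x - -7| + 2*|-7| < 1 + 14 = 15.
So |x^2 - (-7)^2| < delta * 15.
We need delta * 15 <= 1/2, i.e. delta <= 1/2/15 = 1/30.
Since 1/30 < 1, this is tighter than 1; take delta = 1/30.
So delta = 1/30 works.

1/30


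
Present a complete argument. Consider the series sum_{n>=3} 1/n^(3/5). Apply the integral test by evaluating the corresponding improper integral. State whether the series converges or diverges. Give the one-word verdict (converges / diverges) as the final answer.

Let f(x) = x^(-3/5). Then f is positive, continuous, and decreasing on [3, infinity), so the integral test applies.
Compute the improper integral int_{3}^infinity f(x) dx:
  antiderivative F(x) = 5*x^(2/5)/2.
  As x -> infinity, F(x) -> infinity (since p = 3/5 < 1).
  So the integral diverges. By the integral test, the series diverges.

diverges


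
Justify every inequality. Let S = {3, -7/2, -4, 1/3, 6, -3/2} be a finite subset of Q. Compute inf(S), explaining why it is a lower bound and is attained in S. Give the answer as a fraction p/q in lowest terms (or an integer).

S is finite, so inf(S) = min(S).
Sorted increasing:
-4, -7/2, -3/2, 1/3, 3, 6
The extremum is -4.
For every x in S, x >= -4. And -4 is in S, so it is attained.
Therefore inf(S) = -4.

-4


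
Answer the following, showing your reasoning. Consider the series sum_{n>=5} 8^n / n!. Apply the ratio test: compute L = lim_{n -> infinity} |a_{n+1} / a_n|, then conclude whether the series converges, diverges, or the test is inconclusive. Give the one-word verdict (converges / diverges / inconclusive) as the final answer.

Let a_n denote the general term. Form the ratio a_{n+1}/a_n and simplify:
a_{n+1}/a_n = 8/(n + 1)
Take the limit as n -> infinity: L = 0.
Since L = 0 < 1, the ratio test implies the series converges.

converges


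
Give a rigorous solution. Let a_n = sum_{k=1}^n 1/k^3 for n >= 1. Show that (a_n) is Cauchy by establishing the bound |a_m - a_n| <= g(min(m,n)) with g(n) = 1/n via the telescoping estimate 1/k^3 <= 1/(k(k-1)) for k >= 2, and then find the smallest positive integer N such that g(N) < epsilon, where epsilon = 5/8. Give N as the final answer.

For m > n >= 1: |a_m - a_n| = sum_{k=n+1}^m 1/k^3.
Use 1/k^3 <= 1/(k(k-1)) = 1/(k-1) - 1/k for k >= 2 (which holds since k^3 >= k^2 >= k(k-1) for k >= 2):
sum_{k=n+1}^m 1/k^3 <= sum_{k=n+1}^m (1/(k-1) - 1/k) = 1/n - 1/m <= 1/n.
By symmetry the same bound holds with n,m swapped, so |a_m - a_n| <= 1/min(m,n) = g(min(m,n)). Since g(n) -> 0, (a_n) is Cauchy.
Now solve g(N) < 5/8: 1/N < 5/8 <=> N > 1/(5/8) = 8/5.
The smallest integer strictly greater than 8/5 is N = 2.
Check: g(2) = 1/2 < 5/8; g(1) = 1/1 >= 5/8. So N = 2.

2


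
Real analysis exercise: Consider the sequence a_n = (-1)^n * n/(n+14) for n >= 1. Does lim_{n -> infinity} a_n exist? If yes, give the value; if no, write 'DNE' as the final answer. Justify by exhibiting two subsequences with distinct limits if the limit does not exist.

Examine the behaviour of a_n along subsequences.
a_{2k} = 2k/(2k+14) -> 1. a_{2k+1} = -(2k+1)/(2k+15) -> -1.
Since these two subsequential limits are 1 and -1, distinct, the full sequence cannot converge (a convergent sequence has all subsequences tending to the same limit). So lim a_n does not exist.

DNE


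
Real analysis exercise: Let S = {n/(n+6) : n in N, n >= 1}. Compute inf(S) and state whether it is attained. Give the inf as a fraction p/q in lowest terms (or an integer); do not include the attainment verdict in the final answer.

Analysis:
- Values: 1/7, 1/4, 1/3, 2/5, ... strictly increasing.
- Minimum is 1/7 (n=1); inf = 1/7 (attained).
- n/(n+6) = 1 - 6/(n+6) -> 1 from below as n -> infinity, and never equals 1.
- So sup = 1 (not attained).
Conclusion: inf(S) = 1/7, attained in S.

1/7


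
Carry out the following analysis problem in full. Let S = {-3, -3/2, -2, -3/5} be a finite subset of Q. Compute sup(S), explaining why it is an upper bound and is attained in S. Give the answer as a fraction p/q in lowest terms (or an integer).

S is finite, so sup(S) = max(S).
Sorted decreasing:
-3/5, -3/2, -2, -3
The extremum is -3/5.
For every x in S, x <= -3/5. And -3/5 is in S, so it is attained.
Therefore sup(S) = -3/5.

-3/5


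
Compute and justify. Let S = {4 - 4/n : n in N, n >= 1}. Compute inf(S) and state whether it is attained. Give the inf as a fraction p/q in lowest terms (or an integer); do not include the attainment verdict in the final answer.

Analysis:
- Values: 0, 2, 8/3, 3, ... strictly increasing.
- Minimum is 0 (n=1); inf = 0 (attained).
- 4 - 4/n -> 4 from below; sup = 4, not attained.
Conclusion: inf(S) = 0, attained in S.

0


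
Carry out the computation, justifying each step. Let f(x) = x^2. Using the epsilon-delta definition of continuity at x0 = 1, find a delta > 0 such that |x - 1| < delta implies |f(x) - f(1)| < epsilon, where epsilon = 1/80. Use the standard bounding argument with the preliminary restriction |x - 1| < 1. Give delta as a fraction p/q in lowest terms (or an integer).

Factor: |x^2 - (1)^2| = |x - 1| * |x + 1|.
Impose |x - 1| < 1 first. Then |x + 1| = |(x - 1) + 2*(1)| <= |x - 1| + 2*|1| < 1 + 2 = 3.
So |x^2 - (1)^2| < delta * 3.
We need delta * 3 <= 1/80, i.e. delta <= 1/80/3 = 1/240.
Since 1/240 < 1, this is tighter than 1; take delta = 1/240.
So delta = 1/240 works.

1/240


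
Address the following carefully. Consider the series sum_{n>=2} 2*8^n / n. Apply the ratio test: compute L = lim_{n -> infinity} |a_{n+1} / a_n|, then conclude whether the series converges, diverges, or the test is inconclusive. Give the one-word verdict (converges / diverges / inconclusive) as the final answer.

Let a_n denote the general term. Form the ratio a_{n+1}/a_n and simplify:
a_{n+1}/a_n = 8*n/(n + 1)
Take the limit as n -> infinity: L = 8.
Since L = 8 > 1 (or L = infinity), the ratio test implies the series diverges.

diverges


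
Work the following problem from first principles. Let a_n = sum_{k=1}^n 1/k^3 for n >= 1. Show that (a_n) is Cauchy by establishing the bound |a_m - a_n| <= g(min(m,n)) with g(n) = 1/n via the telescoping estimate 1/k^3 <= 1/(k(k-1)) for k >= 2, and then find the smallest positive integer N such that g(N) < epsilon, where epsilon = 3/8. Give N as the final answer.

For m > n >= 1: |a_m - a_n| = sum_{k=n+1}^m 1/k^3.
Use 1/k^3 <= 1/(k(k-1)) = 1/(k-1) - 1/k for k >= 2 (which holds since k^3 >= k^2 >= k(k-1) for k >= 2):
sum_{k=n+1}^m 1/k^3 <= sum_{k=n+1}^m (1/(k-1) - 1/k) = 1/n - 1/m <= 1/n.
By symmetry the same bound holds with n,m swapped, so |a_m - a_n| <= 1/min(m,n) = g(min(m,n)). Since g(n) -> 0, (a_n) is Cauchy.
Now solve g(N) < 3/8: 1/N < 3/8 <=> N > 1/(3/8) = 8/3.
The smallest integer strictly greater than 8/3 is N = 3.
Check: g(3) = 1/3 < 3/8; g(2) = 1/2 >= 3/8. So N = 3.

3


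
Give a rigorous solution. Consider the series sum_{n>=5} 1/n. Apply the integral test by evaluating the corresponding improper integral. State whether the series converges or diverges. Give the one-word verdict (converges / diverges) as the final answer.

Let f(x) = 1/x. Then f is positive, continuous, and decreasing on [5, infinity), so the integral test applies.
Compute the improper integral int_{5}^infinity f(x) dx:
  antiderivative F(x) = log(x).
  As x -> infinity, log(x) -> infinity.
  So int = infinity - log(5) = infinity. By the integral test, the series diverges.

diverges


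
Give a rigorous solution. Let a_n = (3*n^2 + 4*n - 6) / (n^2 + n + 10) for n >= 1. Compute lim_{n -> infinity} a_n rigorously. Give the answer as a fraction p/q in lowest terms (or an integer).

Divide numerator and denominator by n^2, the highest power:
numerator / n^2 = 3 + 4/n - 6/n^2
denominator / n^2 = 1 + 1/n + 10/n^2
As n -> infinity, all terms of the form c/n^k (k >= 1) tend to 0.
So numerator / n^2 -> 3 and denominator / n^2 -> 1.
Therefore lim a_n = 3.

3


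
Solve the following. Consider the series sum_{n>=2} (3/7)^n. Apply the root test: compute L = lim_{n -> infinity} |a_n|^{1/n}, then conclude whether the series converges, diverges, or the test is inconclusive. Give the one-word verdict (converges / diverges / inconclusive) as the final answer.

Let a_n denote the general term. Form |a_n|^(1/n) and simplify:
|a_n|^(1/n) = 3/7
Take the limit as n -> infinity: L = 3/7.
Since L = 3/7 < 1, the root test implies convergence.

converges


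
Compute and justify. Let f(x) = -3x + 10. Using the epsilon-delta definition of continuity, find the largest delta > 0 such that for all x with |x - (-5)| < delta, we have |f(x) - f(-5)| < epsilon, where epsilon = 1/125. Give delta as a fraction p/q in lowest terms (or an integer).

We compute f(-5) = -3*(-5) + 10 = 25.
|f(x) - f(-5)| = |-3x + 10 - (25)| = |-3(x - (-5))| = 3|x - (-5)|.
We need 3|x - (-5)| < 1/125, i.e. |x - (-5)| < 1/125 / 3 = 1/375.
So any delta <= 1/375 works. Conversely, if delta > 1/375, then x = -5 + 1/375 satisfies |x - (-5)| = 1/375 < delta but |f(x) - f(-5)| = 3 * 1/375 = 1/125, which is not < 1/125; so no larger delta works.
Hence the largest such delta is 1/375.

1/375


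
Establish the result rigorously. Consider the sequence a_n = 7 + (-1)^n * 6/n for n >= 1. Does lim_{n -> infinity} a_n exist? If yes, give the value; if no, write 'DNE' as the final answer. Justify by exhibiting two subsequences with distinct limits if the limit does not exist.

Examine the behaviour of a_n along subsequences.
Even-n subsequence a_{2k} = 7 + 6/(2k) -> 7. Odd-n subsequence a_{2k+1} = 7 - 6/(2k+1) -> 7. Both tend to 7, which suggests the limit is 7; verify directly.
|a_n - 7| = |(-1)^n * 6/n| = 6/n for every n >= 1.
Given epsilon > 0, choose a positive integer N > 6/epsilon. Then for all n >= N, |a_n - 7| = 6/n <= 6/N < epsilon.
So by the definition of the limit, lim a_n exists and equals 7.

7


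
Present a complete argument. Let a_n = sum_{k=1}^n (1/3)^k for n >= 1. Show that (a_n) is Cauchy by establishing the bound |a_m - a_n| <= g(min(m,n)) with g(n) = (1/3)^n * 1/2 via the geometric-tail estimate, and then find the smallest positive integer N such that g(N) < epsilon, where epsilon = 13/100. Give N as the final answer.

For m > n >= 1: |a_m - a_n| = sum_{k=n+1}^m (1/3)^k < sum_{k=n+1}^infinity (1/3)^k = (1/3)^(n+1) / (1 - 1/3) = (1/3)^n * (1/3) * (3/2) = (1/3)^n * 1/2.
So g(n) = (1/3)^n / 2. Since g(n) -> 0, (a_n) is Cauchy.
Now solve g(N) < 13/100: (1/3)^N / 2 < 13/100 <=> 3^N > 1 / (2 * 13/100) = 50/13.
Check powers of 3: 3^1 = 3 <= 50/13, 3^2 = 9 > 50/13.
So the smallest such N is 2. Check: g(2) = 1/(2 * 9) = 1/18 < 13/100.

2


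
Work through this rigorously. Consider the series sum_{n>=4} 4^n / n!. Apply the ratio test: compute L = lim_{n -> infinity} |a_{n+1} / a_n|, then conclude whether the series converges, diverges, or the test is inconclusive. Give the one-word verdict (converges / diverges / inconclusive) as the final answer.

Let a_n denote the general term. Form the ratio a_{n+1}/a_n and simplify:
a_{n+1}/a_n = 4/(n + 1)
Take the limit as n -> infinity: L = 0.
Since L = 0 < 1, the ratio test implies the series converges.

converges


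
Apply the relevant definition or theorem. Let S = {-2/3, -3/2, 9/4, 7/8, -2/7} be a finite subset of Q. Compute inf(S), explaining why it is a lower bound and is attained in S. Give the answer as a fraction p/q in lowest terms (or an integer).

S is finite, so inf(S) = min(S).
Sorted increasing:
-3/2, -2/3, -2/7, 7/8, 9/4
The extremum is -3/2.
For every x in S, x >= -3/2. And -3/2 is in S, so it is attained.
Therefore inf(S) = -3/2.

-3/2


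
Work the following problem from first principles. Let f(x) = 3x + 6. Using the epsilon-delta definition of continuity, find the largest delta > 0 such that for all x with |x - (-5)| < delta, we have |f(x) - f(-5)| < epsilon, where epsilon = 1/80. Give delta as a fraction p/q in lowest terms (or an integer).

We compute f(-5) = 3*(-5) + 6 = -9.
|f(x) - f(-5)| = |3x + 6 - (-9)| = |3(x - (-5))| = 3|x - (-5)|.
We need 3|x - (-5)| < 1/80, i.e. |x - (-5)| < 1/80 / 3 = 1/240.
So any delta <= 1/240 works. Conversely, if delta > 1/240, then x = -5 + 1/240 satisfies |x - (-5)| = 1/240 < delta but |f(x) - f(-5)| = 3 * 1/240 = 1/80, which is not < 1/80; so no larger delta works.
Hence the largest such delta is 1/240.

1/240


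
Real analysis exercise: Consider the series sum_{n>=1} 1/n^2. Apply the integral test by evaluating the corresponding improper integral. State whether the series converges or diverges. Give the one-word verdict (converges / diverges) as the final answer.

Let f(x) = x^(-2). Then f is positive, continuous, and decreasing on [1, infinity), so the integral test applies.
Compute the improper integral int_{1}^infinity f(x) dx:
  antiderivative F(x) = -1/x.
  As x -> infinity, F(x) -> 0 (since p = 2 > 1).
  So int = F(infinity) - F(1) = 0 - (-1) = 1.
  Finite, so by the integral test, the series converges.

converges


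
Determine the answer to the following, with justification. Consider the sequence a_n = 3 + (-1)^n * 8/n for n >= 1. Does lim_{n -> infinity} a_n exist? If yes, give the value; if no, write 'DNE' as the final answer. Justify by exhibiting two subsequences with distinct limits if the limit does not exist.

Examine the behaviour of a_n along subsequences.
Even-n subsequence a_{2k} = 3 + 8/(2k) -> 3. Odd-n subsequence a_{2k+1} = 3 - 8/(2k+1) -> 3. Both tend to 3, which suggests the limit is 3; verify directly.
|a_n - 3| = |(-1)^n * 8/n| = 8/n for every n >= 1.
Given epsilon > 0, choose a positive integer N > 8/epsilon. Then for all n >= N, |a_n - 3| = 8/n <= 8/N < epsilon.
So by the definition of the limit, lim a_n exists and equals 3.

3


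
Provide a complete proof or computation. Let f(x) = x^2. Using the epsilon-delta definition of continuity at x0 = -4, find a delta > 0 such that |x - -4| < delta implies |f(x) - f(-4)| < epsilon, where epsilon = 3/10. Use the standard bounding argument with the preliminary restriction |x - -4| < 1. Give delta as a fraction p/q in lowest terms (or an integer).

Factor: |x^2 - (-4)^2| = |x - -4| * |x + -4|.
Impose |x - -4| < 1 first. Then |x + -4| = |(x - -4) + 2*(-4)| <= |x - -4| + 2*|-4| < 1 + 8 = 9.
So |x^2 - (-4)^2| < delta * 9.
We need delta * 9 <= 3/10, i.e. delta <= 3/10/9 = 1/30.
Since 1/30 < 1, this is tighter than 1; take delta = 1/30.
So delta = 1/30 works.

1/30


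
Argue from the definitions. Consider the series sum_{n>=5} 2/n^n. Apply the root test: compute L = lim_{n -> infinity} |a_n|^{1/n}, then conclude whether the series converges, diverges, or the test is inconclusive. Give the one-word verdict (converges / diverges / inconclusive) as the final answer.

Let a_n denote the general term. Form |a_n|^(1/n) and simplify:
|a_n|^(1/n) = 2^(1/n)/n
Take the limit as n -> infinity: L = 0.
Since L = 0 < 1, the root test implies convergence.

converges


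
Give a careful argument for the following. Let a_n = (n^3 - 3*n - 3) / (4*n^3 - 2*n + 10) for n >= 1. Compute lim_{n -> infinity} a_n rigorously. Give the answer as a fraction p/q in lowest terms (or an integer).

Divide numerator and denominator by n^3, the highest power:
numerator / n^3 = 1 - 3/n^2 - 3/n^3
denominator / n^3 = 4 - 2/n^2 + 10/n^3
As n -> infinity, all terms of the form c/n^k (k >= 1) tend to 0.
So numerator / n^3 -> 1 and denominator / n^3 -> 4.
Therefore lim a_n = 1/4.

1/4


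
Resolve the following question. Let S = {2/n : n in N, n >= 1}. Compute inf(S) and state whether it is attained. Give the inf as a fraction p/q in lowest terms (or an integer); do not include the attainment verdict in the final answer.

Analysis:
- Values: 2, 1, 2/3, 1/2, ... strictly decreasing.
- The maximum is 2 (n=1); sup = 2 (attained).
- The set is bounded below by 0; 2/n -> 0 so 0 is the greatest lower bound.
- 0 is not in the set, so inf = 0 is not attained.
Conclusion: inf(S) = 0, not attained in S.

0


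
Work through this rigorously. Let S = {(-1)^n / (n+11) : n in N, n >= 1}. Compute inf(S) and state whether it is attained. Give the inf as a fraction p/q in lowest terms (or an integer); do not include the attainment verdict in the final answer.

Analysis:
- Values: -1/12, 1/13, -1/14, 1/15, -1/16, ...
- Positive terms (even n): 1/(2+11), 1/(4+11), ... decreasing -> max = 1/13 (n=2).
- Negative terms (odd n): -1/(1+11), -1/(3+11), ... increasing -> min = -1/12 (n=1).
- So sup = 1/13 (attained at n=2); inf = -1/12 (attained at n=1).
Conclusion: inf(S) = -1/12, attained in S.

-1/12


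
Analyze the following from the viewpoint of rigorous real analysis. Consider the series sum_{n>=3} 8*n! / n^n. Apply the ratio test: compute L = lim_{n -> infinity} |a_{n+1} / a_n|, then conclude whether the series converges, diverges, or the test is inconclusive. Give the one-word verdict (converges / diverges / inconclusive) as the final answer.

Let a_n denote the general term. Form the ratio a_{n+1}/a_n and simplify:
a_{n+1}/a_n = (n/(n + 1))^n
Take the limit as n -> infinity: L = exp(-1).
Since L = exp(-1) < 1, the ratio test implies the series converges.

converges


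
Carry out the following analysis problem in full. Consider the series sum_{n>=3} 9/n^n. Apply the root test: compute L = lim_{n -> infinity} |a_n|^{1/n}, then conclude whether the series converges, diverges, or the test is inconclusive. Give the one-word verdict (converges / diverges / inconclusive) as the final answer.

Let a_n denote the general term. Form |a_n|^(1/n) and simplify:
|a_n|^(1/n) = 3^(2/n)/n
Take the limit as n -> infinity: L = 0.
Since L = 0 < 1, the root test implies convergence.

converges


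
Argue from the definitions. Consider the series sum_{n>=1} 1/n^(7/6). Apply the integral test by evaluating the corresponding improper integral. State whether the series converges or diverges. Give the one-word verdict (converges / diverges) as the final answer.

Let f(x) = x^(-7/6). Then f is positive, continuous, and decreasing on [1, infinity), so the integral test applies.
Compute the improper integral int_{1}^infinity f(x) dx:
  antiderivative F(x) = -6/x^(1/6).
  As x -> infinity, F(x) -> 0 (since p = 7/6 > 1).
  So int = F(infinity) - F(1) = 0 - (-6) = 6.
  Finite, so by the integral test, the series converges.

converges


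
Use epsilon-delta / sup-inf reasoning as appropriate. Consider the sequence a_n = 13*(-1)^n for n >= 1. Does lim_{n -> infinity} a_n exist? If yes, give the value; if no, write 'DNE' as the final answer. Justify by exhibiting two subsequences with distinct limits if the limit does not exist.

Examine the behaviour of a_n along subsequences.
Even-n subsequence a_{2k} = 13 -> 13. Odd-n subsequence a_{2k+1} = -13 -> -13.
Since these two subsequential limits are 13 and -13, distinct, the full sequence cannot converge (a convergent sequence has all subsequences tending to the same limit). So lim a_n does not exist.

DNE


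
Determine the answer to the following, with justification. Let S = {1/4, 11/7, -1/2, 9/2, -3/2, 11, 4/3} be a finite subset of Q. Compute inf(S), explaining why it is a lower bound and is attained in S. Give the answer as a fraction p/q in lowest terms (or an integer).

S is finite, so inf(S) = min(S).
Sorted increasing:
-3/2, -1/2, 1/4, 4/3, 11/7, 9/2, 11
The extremum is -3/2.
For every x in S, x >= -3/2. And -3/2 is in S, so it is attained.
Therefore inf(S) = -3/2.

-3/2


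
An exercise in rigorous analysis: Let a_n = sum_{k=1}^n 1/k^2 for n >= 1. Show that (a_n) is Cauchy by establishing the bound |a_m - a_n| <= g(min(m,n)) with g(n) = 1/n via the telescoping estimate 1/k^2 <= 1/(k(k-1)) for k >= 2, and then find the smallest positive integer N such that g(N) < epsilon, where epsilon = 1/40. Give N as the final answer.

For m > n >= 1: |a_m - a_n| = sum_{k=n+1}^m 1/k^2.
Use 1/k^2 <= 1/(k(k-1)) = 1/(k-1) - 1/k for k >= 2:
sum_{k=n+1}^m 1/k^2 <= sum_{k=n+1}^m (1/(k-1) - 1/k) = 1/n - 1/m <= 1/n.
By symmetry the same bound holds with n,m swapped, so |a_m - a_n| <= 1/min(m,n) = g(min(m,n)). Since g(n) -> 0, (a_n) is Cauchy.
Now solve g(N) < 1/40: 1/N < 1/40 <=> N > 1/(1/40) = 40.
The smallest integer strictly greater than 40 is N = 41.
Check: g(41) = 1/41 < 1/40; g(40) = 1/40 >= 1/40. So N = 41.

41


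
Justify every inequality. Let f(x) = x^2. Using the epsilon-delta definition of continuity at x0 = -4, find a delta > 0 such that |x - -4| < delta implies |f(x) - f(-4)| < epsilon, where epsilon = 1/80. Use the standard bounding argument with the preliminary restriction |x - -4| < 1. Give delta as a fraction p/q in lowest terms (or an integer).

Factor: |x^2 - (-4)^2| = |x - -4| * |x + -4|.
Impose |x - -4| < 1 first. Then |x + -4| = |(x - -4) + 2*(-4)| <= |x - -4| + 2*|-4| < 1 + 8 = 9.
So |x^2 - (-4)^2| < delta * 9.
We need delta * 9 <= 1/80, i.e. delta <= 1/80/9 = 1/720.
Since 1/720 < 1, this is tighter than 1; take delta = 1/720.
So delta = 1/720 works.

1/720
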